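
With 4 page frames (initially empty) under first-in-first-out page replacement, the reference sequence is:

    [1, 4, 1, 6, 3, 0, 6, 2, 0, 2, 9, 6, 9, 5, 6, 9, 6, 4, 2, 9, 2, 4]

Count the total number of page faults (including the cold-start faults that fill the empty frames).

1 -> fault, frames {1}
4 -> fault, frames {1,4}
1 -> hit
6 -> fault, frames {1,4,6}
3 -> fault, frames {1,4,6,3}
0 -> fault, evict 1, frames {4,6,3,0}
6 -> hit
2 -> fault, evict 4, frames {6,3,0,2}
0 -> hit
2 -> hit
9 -> fault, evict 6, frames {3,0,2,9}
6 -> fault, evict 3, frames {0,2,9,6}
9 -> hit
5 -> fault, evict 0, frames {2,9,6,5}
6 -> hit
9 -> hit
6 -> hit
4 -> fault, evict 2, frames {9,6,5,4}
2 -> fault, evict 9, frames {6,5,4,2}
9 -> fault, evict 6, frames {5,4,2,9}
2 -> hit
4 -> hit
Page faults: 12.

12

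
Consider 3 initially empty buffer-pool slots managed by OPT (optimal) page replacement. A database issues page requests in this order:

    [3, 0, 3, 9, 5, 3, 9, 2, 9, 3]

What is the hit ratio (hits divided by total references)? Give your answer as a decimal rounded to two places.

3: fault, frames [3]
0: fault, frames [3, 0]
3: hit
9: fault, frames [3, 0, 9]
5: fault, evict 0, frames [3, 9, 5]
3: hit
9: hit
2: fault, evict 5, frames [3, 9, 2]
9: hit
3: hit
Hits: 5 of 10 references → 5/10 = 0.5000.

0.50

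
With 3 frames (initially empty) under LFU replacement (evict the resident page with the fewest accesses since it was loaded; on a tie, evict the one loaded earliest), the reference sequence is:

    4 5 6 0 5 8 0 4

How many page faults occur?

4: fault, frames [4]
5: fault, frames [4, 5]
6: fault, frames [4, 5, 6]
0: fault, evict 4, frames [5, 6, 0]
5: hit
8: fault, evict 6, frames [5, 0, 8]
0: hit
4: fault, evict 8, frames [5, 0, 4]
Page faults: 6.

6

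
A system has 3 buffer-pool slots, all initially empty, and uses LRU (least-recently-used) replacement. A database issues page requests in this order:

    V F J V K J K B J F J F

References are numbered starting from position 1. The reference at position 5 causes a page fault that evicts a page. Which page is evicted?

F

pos 1: V → miss, frames {V}
pos 2: F → miss, frames {V,F}
pos 3: J → miss, frames {V,F,J}
pos 4: V → hit
pos 5: K → miss, evict F, frames {J,V,K}
At position 5, page F is evicted.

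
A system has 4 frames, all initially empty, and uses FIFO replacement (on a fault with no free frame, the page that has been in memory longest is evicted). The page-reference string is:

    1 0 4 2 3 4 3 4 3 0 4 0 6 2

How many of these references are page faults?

1: miss, frames {1}
0: miss, frames {1,0}
4: miss, frames {1,0,4}
2: miss, frames {1,0,4,2}
3: miss, evict 1, frames {0,4,2,3}
4: hit
3: hit
4: hit
3: hit
0: hit
4: hit
0: hit
6: miss, evict 0, frames {4,2,3,6}
2: hit
Page faults: 6.

6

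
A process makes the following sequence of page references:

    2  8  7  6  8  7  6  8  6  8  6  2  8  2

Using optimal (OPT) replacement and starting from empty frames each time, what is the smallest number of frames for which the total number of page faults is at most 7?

f=1: 14 faults
f=2: 7 faults
f=3: 5 faults
f=4: 4 faults
Smallest f with faults ≤ 7 is 2.

2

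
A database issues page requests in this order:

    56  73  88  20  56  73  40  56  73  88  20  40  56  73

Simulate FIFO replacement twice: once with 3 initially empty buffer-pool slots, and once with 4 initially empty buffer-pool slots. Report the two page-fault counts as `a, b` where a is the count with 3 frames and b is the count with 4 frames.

3 frames: F F F F F F F . . F F . F F → 11 faults.
4 frames: F F F F . . F F F F F F F F → 12 faults.
12 > 11: adding a frame increased faults — Belady's anomaly.

11, 12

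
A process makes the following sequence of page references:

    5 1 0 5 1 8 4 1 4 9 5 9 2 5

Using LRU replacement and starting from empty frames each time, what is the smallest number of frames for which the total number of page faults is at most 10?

3

f=1: 14 faults
f=2: 12 faults
f=3: 8 faults
f=4: 8 faults
f=5: 7 faults
f=6: 7 faults
f=7: 7 faults
Smallest f with faults ≤ 10 is 3.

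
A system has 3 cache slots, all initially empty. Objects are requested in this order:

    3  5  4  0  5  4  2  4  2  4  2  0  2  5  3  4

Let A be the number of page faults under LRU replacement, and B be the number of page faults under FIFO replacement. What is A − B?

1

Under LRU: F F F F . . F . . . . F . F F F → 9 faults.
Under FIFO: F F F F . . F . . . . . . F F F → 8 faults.
A − B = 9 − 8 = 1.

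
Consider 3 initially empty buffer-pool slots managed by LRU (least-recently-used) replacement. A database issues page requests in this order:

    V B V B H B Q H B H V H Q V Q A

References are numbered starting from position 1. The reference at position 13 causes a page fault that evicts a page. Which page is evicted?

pos 1: V → fault, frames (V)
pos 2: B → fault, frames (V B)
pos 3: V → hit
pos 4: B → hit
pos 5: H → fault, frames (V B H)
pos 6: B → hit
pos 7: Q → fault, evict V, frames (H B Q)
pos 8: H → hit
pos 9: B → hit
pos 10: H → hit
pos 11: V → fault, evict Q, frames (B H V)
pos 12: H → hit
pos 13: Q → fault, evict B, frames (V H Q)
At position 13, page B is evicted.

B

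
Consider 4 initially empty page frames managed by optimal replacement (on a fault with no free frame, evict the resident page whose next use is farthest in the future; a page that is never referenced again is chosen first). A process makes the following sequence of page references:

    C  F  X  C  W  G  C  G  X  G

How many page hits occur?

5

C: miss, frames [C]
F: miss, frames [C, F]
X: miss, frames [C, F, X]
C: hit
W: miss, frames [C, F, X, W]
G: miss, evict W, frames [C, F, X, G]
C: hit
G: hit
X: hit
G: hit
Hits: 5.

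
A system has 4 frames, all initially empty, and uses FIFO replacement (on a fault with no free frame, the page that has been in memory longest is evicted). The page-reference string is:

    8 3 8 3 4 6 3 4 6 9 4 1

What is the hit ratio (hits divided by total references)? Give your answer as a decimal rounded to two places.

8 → fault, frames {8}
3 → fault, frames {8,3}
8 → hit
3 → hit
4 → fault, frames {8,3,4}
6 → fault, frames {8,3,4,6}
3 → hit
4 → hit
6 → hit
9 → fault, evict 8, frames {3,4,6,9}
4 → hit
1 → fault, evict 3, frames {4,6,9,1}
Hits: 6 of 12 references → 6/12 = 0.5000.

0.50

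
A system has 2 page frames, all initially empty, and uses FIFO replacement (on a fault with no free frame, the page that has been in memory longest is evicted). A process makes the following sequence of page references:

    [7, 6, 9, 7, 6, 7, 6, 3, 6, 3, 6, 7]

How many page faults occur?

7

7: miss, frames (7)
6: miss, frames (7 6)
9: miss, evict 7, frames (6 9)
7: miss, evict 6, frames (9 7)
6: miss, evict 9, frames (7 6)
7: hit
6: hit
3: miss, evict 7, frames (6 3)
6: hit
3: hit
6: hit
7: miss, evict 6, frames (3 7)
Page faults: 7.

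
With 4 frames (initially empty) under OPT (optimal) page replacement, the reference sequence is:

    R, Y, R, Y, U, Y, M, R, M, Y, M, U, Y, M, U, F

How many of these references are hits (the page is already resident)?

R: miss, frames {R}
Y: miss, frames {R,Y}
R: hit
Y: hit
U: miss, frames {R,Y,U}
Y: hit
M: miss, frames {R,Y,U,M}
R: hit
M: hit
Y: hit
M: hit
U: hit
Y: hit
M: hit
U: hit
F: miss, evict M, frames {R,Y,U,F}
Hits: 11.

11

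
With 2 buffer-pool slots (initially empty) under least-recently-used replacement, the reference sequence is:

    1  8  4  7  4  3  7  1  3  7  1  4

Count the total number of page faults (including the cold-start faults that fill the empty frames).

11

1: fault, frames {1}
8: fault, frames {1,8}
4: fault, evict 1, frames {8,4}
7: fault, evict 8, frames {4,7}
4: hit
3: fault, evict 7, frames {4,3}
7: fault, evict 4, frames {3,7}
1: fault, evict 3, frames {7,1}
3: fault, evict 7, frames {1,3}
7: fault, evict 1, frames {3,7}
1: fault, evict 3, frames {7,1}
4: fault, evict 7, frames {1,4}
Page faults: 11.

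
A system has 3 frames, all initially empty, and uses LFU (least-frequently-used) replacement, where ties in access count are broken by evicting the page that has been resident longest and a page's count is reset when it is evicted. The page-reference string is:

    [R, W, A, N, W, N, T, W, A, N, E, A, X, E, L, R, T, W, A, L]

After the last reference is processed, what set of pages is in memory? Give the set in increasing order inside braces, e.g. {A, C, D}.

{L, N, W}

R: fault, frames {R}
W: fault, frames {R,W}
A: fault, frames {R,W,A}
N: fault, evict R, frames {W,A,N}
W: hit
N: hit
T: fault, evict A, frames {W,N,T}
W: hit
A: fault, evict T, frames {W,N,A}
N: hit
E: fault, evict A, frames {W,N,E}
A: fault, evict E, frames {W,N,A}
X: fault, evict A, frames {W,N,X}
E: fault, evict X, frames {W,N,E}
L: fault, evict E, frames {W,N,L}
R: fault, evict L, frames {W,N,R}
T: fault, evict R, frames {W,N,T}
W: hit
A: fault, evict T, frames {W,N,A}
L: fault, evict A, frames {W,N,L}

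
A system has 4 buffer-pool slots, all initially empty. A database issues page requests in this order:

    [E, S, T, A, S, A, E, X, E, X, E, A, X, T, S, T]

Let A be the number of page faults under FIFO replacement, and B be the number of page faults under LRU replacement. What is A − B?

1

Under FIFO: F F F F . . . F F . . . . . F F → 8 faults.
Under LRU: F F F F . . . F . . . . . F F . → 7 faults.
A − B = 8 − 7 = 1.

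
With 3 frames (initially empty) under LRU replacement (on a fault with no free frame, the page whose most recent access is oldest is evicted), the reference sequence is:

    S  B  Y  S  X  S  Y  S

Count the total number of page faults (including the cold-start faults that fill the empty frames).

4

S → fault, frames {S}
B → fault, frames {S,B}
Y → fault, frames {S,B,Y}
S → hit
X → fault, evict B, frames {Y,S,X}
S → hit
Y → hit
S → hit
Page faults: 4.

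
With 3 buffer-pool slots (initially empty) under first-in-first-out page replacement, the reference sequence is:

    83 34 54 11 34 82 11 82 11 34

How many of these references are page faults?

6

83 -> miss, frames {83}
34 -> miss, frames {83,34}
54 -> miss, frames {83,34,54}
11 -> miss, evict 83, frames {34,54,11}
34 -> hit
82 -> miss, evict 34, frames {54,11,82}
11 -> hit
82 -> hit
11 -> hit
34 -> miss, evict 54, frames {11,82,34}
Page faults: 6.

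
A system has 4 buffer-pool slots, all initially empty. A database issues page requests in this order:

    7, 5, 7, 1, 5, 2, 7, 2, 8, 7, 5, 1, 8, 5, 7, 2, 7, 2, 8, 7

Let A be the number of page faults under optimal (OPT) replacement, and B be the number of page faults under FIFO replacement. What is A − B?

Under OPT: F F . F . F . . F . . . . . . F . . . . → 6 faults.
Under FIFO: F F . F . F . . F F F F . . . F . . F F → 11 faults.
A − B = 6 − 11 = -5.

-5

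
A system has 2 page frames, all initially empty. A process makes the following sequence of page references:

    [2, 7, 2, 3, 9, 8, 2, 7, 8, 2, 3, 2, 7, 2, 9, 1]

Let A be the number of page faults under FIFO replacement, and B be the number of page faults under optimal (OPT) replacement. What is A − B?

3

Under FIFO: F F . F F F F F F F F . F F F F → 14 faults.
Under OPT: F F . F F F . F . F F . F . F F → 11 faults.
A − B = 14 − 11 = 3.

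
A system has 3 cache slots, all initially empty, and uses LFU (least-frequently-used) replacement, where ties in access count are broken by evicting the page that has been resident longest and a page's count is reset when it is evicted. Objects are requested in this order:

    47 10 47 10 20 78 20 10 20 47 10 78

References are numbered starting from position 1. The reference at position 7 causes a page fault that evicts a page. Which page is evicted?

78

pos 1: 47 → miss, frames [47]
pos 2: 10 → miss, frames [47, 10]
pos 3: 47 → hit
pos 4: 10 → hit
pos 5: 20 → miss, frames [47, 10, 20]
pos 6: 78 → miss, evict 20, frames [47, 10, 78]
pos 7: 20 → miss, evict 78, frames [47, 10, 20]
At position 7, page 78 is evicted.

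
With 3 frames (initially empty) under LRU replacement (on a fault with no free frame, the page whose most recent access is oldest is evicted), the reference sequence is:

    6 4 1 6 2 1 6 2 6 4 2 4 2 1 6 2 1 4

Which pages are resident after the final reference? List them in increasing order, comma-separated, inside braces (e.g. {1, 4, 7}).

6: fault, frames {6}
4: fault, frames {6,4}
1: fault, frames {6,4,1}
6: hit
2: fault, evict 4, frames {1,6,2}
1: hit
6: hit
2: hit
6: hit
4: fault, evict 1, frames {2,6,4}
2: hit
4: hit
2: hit
1: fault, evict 6, frames {4,2,1}
6: fault, evict 4, frames {2,1,6}
2: hit
1: hit
4: fault, evict 6, frames {2,1,4}

{1, 2, 4}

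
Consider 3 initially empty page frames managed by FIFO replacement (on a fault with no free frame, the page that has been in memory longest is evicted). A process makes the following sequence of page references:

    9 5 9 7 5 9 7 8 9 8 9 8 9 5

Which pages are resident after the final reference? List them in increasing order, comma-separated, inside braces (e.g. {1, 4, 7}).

9 -> miss, frames (9)
5 -> miss, frames (9 5)
9 -> hit
7 -> miss, frames (9 5 7)
5 -> hit
9 -> hit
7 -> hit
8 -> miss, evict 9, frames (5 7 8)
9 -> miss, evict 5, frames (7 8 9)
8 -> hit
9 -> hit
8 -> hit
9 -> hit
5 -> miss, evict 7, frames (8 9 5)

{5, 8, 9}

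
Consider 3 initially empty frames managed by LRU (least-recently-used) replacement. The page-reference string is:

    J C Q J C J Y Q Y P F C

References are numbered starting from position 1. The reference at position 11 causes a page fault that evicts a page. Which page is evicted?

pos 1: J → miss, frames [J]
pos 2: C → miss, frames [J, C]
pos 3: Q → miss, frames [J, C, Q]
pos 4: J → hit
pos 5: C → hit
pos 6: J → hit
pos 7: Y → miss, evict Q, frames [C, J, Y]
pos 8: Q → miss, evict C, frames [J, Y, Q]
pos 9: Y → hit
pos 10: P → miss, evict J, frames [Q, Y, P]
pos 11: F → miss, evict Q, frames [Y, P, F]
At position 11, page Q is evicted.

Q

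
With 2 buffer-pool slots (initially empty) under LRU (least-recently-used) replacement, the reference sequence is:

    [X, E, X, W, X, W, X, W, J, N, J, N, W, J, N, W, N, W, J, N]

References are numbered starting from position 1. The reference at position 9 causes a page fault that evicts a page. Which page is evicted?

pos 1: X: miss, frames (X)
pos 2: E: miss, frames (X E)
pos 3: X: hit
pos 4: W: miss, evict E, frames (X W)
pos 5: X: hit
pos 6: W: hit
pos 7: X: hit
pos 8: W: hit
pos 9: J: miss, evict X, frames (W J)
At position 9, page X is evicted.

X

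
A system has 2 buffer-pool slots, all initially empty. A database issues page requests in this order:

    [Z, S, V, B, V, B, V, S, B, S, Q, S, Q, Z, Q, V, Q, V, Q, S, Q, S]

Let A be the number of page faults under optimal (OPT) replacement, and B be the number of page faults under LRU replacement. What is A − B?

-1

Under OPT: F F F F . . . F . . F . . F . F . . . F . . → 9 faults.
Under LRU: F F F F . . . F F . F . . F . F . . . F . . → 10 faults.
A − B = 9 − 10 = -1.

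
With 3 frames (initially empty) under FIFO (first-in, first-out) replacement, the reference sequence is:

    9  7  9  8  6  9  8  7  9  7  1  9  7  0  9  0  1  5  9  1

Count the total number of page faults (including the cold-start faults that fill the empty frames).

11

9: miss, frames (9)
7: miss, frames (9 7)
9: hit
8: miss, frames (9 7 8)
6: miss, evict 9, frames (7 8 6)
9: miss, evict 7, frames (8 6 9)
8: hit
7: miss, evict 8, frames (6 9 7)
9: hit
7: hit
1: miss, evict 6, frames (9 7 1)
9: hit
7: hit
0: miss, evict 9, frames (7 1 0)
9: miss, evict 7, frames (1 0 9)
0: hit
1: hit
5: miss, evict 1, frames (0 9 5)
9: hit
1: miss, evict 0, frames (9 5 1)
Page faults: 11.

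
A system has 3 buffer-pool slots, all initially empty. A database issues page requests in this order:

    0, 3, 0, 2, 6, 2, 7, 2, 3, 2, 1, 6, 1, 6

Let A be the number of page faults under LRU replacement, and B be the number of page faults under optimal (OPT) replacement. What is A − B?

1

Under LRU: F F . F F . F . F . F F . . → 8 faults.
Under OPT: F F . F F . F . . . F F . . → 7 faults.
A − B = 8 − 7 = 1.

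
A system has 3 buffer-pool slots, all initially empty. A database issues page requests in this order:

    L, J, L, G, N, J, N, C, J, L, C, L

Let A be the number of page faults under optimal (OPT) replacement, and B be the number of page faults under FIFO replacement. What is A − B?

-2

Under OPT: F F . F F . . F . . . . → 5 faults.
Under FIFO: F F . F F . . F F F . . → 7 faults.
A − B = 5 − 7 = -2.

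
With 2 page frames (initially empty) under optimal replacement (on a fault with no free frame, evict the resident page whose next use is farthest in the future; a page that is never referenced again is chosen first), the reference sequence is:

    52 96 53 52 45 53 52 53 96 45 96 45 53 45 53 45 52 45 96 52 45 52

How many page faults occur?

52 → miss, frames [52]
96 → miss, frames [52, 96]
53 → miss, evict 96, frames [52, 53]
52 → hit
45 → miss, evict 52, frames [53, 45]
53 → hit
52 → miss, evict 45, frames [53, 52]
53 → hit
96 → miss, evict 52, frames [53, 96]
45 → miss, evict 53, frames [96, 45]
96 → hit
45 → hit
53 → miss, evict 96, frames [45, 53]
45 → hit
53 → hit
45 → hit
52 → miss, evict 53, frames [45, 52]
45 → hit
96 → miss, evict 45, frames [52, 96]
52 → hit
45 → miss, evict 96, frames [52, 45]
52 → hit
Page faults: 11.

11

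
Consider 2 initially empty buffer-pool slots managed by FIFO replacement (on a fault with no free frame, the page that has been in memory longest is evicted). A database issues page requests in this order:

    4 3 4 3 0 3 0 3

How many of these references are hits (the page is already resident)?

4: fault, frames [4]
3: fault, frames [4, 3]
4: hit
3: hit
0: fault, evict 4, frames [3, 0]
3: hit
0: hit
3: hit
Hits: 5.

5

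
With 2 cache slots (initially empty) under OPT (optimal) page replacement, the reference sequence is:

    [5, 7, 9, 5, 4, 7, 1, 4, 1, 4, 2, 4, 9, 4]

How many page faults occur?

8

5 -> miss, frames (5)
7 -> miss, frames (5 7)
9 -> miss, evict 7, frames (5 9)
5 -> hit
4 -> miss, evict 5, frames (9 4)
7 -> miss, evict 9, frames (4 7)
1 -> miss, evict 7, frames (4 1)
4 -> hit
1 -> hit
4 -> hit
2 -> miss, evict 1, frames (4 2)
4 -> hit
9 -> miss, evict 2, frames (4 9)
4 -> hit
Page faults: 8.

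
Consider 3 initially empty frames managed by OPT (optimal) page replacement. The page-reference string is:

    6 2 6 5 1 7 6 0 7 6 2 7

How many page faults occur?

7

6 → fault, frames {6}
2 → fault, frames {6,2}
6 → hit
5 → fault, frames {6,2,5}
1 → fault, evict 5, frames {6,2,1}
7 → fault, evict 1, frames {6,2,7}
6 → hit
0 → fault, evict 2, frames {6,7,0}
7 → hit
6 → hit
2 → fault, evict 0, frames {6,7,2}
7 → hit
Page faults: 7.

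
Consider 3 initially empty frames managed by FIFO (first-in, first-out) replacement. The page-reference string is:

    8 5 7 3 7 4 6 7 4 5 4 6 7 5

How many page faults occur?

8 -> fault, frames (8)
5 -> fault, frames (8 5)
7 -> fault, frames (8 5 7)
3 -> fault, evict 8, frames (5 7 3)
7 -> hit
4 -> fault, evict 5, frames (7 3 4)
6 -> fault, evict 7, frames (3 4 6)
7 -> fault, evict 3, frames (4 6 7)
4 -> hit
5 -> fault, evict 4, frames (6 7 5)
4 -> fault, evict 6, frames (7 5 4)
6 -> fault, evict 7, frames (5 4 6)
7 -> fault, evict 5, frames (4 6 7)
5 -> fault, evict 4, frames (6 7 5)
Page faults: 12.

12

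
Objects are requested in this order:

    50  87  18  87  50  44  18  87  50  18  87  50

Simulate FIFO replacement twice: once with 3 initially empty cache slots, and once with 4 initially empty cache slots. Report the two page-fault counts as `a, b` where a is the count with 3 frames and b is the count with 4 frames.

3 frames: F F F . . F . . F . F . → 6 faults.
4 frames: F F F . . F . . . . . . → 4 faults.
4 < 6: adding a frame reduced faults, as is typical.

6, 4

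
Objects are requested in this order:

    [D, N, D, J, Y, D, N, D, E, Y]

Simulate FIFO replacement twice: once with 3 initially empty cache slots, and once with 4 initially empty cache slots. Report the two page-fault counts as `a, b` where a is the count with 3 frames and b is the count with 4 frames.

3 frames: F F . F F F F . F F → 8 faults.
4 frames: F F . F F . . . F . → 5 faults.
5 < 8: adding a frame reduced faults, as is typical.

8, 5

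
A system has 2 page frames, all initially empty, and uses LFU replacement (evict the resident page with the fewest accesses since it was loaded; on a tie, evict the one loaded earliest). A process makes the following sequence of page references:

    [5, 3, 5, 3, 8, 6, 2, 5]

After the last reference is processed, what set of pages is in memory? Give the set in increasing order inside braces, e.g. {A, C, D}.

{3, 5}

5: fault, frames (5)
3: fault, frames (5 3)
5: hit
3: hit
8: fault, evict 5, frames (3 8)
6: fault, evict 8, frames (3 6)
2: fault, evict 6, frames (3 2)
5: fault, evict 2, frames (3 5)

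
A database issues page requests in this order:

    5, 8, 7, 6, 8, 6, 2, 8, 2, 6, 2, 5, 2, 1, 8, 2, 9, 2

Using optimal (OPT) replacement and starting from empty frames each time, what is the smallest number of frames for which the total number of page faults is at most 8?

3

f=1: 18 faults
f=2: 10 faults
f=3: 8 faults
f=4: 7 faults
f=5: 7 faults
f=6: 7 faults
f=7: 7 faults
Smallest f with faults ≤ 8 is 3.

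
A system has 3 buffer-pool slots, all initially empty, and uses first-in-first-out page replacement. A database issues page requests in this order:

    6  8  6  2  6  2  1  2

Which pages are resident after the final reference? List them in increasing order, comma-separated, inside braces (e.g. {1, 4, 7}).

{1, 2, 8}

6 -> miss, frames {6}
8 -> miss, frames {6,8}
6 -> hit
2 -> miss, frames {6,8,2}
6 -> hit
2 -> hit
1 -> miss, evict 6, frames {8,2,1}
2 -> hit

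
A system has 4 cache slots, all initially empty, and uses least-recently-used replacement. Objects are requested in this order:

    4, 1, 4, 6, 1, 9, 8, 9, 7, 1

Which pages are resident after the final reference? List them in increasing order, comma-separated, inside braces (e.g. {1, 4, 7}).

4 -> miss, frames {4}
1 -> miss, frames {4,1}
4 -> hit
6 -> miss, frames {1,4,6}
1 -> hit
9 -> miss, frames {4,6,1,9}
8 -> miss, evict 4, frames {6,1,9,8}
9 -> hit
7 -> miss, evict 6, frames {1,8,9,7}
1 -> hit

{1, 7, 8, 9}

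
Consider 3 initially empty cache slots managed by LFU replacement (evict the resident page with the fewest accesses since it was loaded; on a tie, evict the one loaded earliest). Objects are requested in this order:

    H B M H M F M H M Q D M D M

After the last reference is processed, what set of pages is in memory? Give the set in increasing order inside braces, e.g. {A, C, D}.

H: fault, frames [H]
B: fault, frames [H, B]
M: fault, frames [H, B, M]
H: hit
M: hit
F: fault, evict B, frames [H, M, F]
M: hit
H: hit
M: hit
Q: fault, evict F, frames [H, M, Q]
D: fault, evict Q, frames [H, M, D]
M: hit
D: hit
M: hit

{D, H, M}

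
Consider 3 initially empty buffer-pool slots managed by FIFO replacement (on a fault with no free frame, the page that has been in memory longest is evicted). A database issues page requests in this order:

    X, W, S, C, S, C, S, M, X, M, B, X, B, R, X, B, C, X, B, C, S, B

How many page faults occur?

X → fault, frames [X]
W → fault, frames [X, W]
S → fault, frames [X, W, S]
C → fault, evict X, frames [W, S, C]
S → hit
C → hit
S → hit
M → fault, evict W, frames [S, C, M]
X → fault, evict S, frames [C, M, X]
M → hit
B → fault, evict C, frames [M, X, B]
X → hit
B → hit
R → fault, evict M, frames [X, B, R]
X → hit
B → hit
C → fault, evict X, frames [B, R, C]
X → fault, evict B, frames [R, C, X]
B → fault, evict R, frames [C, X, B]
C → hit
S → fault, evict C, frames [X, B, S]
B → hit
Page faults: 12.

12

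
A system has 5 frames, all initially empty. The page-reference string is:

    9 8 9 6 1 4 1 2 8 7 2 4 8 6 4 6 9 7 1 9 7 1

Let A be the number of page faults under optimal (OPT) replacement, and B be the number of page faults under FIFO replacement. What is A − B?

Under OPT: F F . F F F . F . F . . . . . . F . F . . . → 9 faults.
Under FIFO: F F . F F F . F . F . . F F . . F . F . . . → 11 faults.
A − B = 9 − 11 = -2.

-2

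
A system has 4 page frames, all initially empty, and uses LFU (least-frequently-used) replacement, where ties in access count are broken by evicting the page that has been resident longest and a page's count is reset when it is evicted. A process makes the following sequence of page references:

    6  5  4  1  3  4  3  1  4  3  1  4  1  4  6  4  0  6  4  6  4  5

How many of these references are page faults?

6 -> fault, frames (6)
5 -> fault, frames (6 5)
4 -> fault, frames (6 5 4)
1 -> fault, frames (6 5 4 1)
3 -> fault, evict 6, frames (5 4 1 3)
4 -> hit
3 -> hit
1 -> hit
4 -> hit
3 -> hit
1 -> hit
4 -> hit
1 -> hit
4 -> hit
6 -> fault, evict 5, frames (4 1 3 6)
4 -> hit
0 -> fault, evict 6, frames (4 1 3 0)
6 -> fault, evict 0, frames (4 1 3 6)
4 -> hit
6 -> hit
4 -> hit
5 -> fault, evict 6, frames (4 1 3 5)
Page faults: 9.

9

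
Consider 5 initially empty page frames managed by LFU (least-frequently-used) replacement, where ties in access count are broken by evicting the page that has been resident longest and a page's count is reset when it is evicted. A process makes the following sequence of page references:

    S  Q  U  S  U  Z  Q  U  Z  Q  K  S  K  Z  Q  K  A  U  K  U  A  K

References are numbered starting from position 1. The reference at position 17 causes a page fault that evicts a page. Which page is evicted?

pos 1: S -> miss, frames {S}
pos 2: Q -> miss, frames {S,Q}
pos 3: U -> miss, frames {S,Q,U}
pos 4: S -> hit
pos 5: U -> hit
pos 6: Z -> miss, frames {S,Q,U,Z}
pos 7: Q -> hit
pos 8: U -> hit
pos 9: Z -> hit
pos 10: Q -> hit
pos 11: K -> miss, frames {S,Q,U,Z,K}
pos 12: S -> hit
pos 13: K -> hit
pos 14: Z -> hit
pos 15: Q -> hit
pos 16: K -> hit
pos 17: A -> miss, evict S, frames {Q,U,Z,K,A}
At position 17, page S is evicted.

S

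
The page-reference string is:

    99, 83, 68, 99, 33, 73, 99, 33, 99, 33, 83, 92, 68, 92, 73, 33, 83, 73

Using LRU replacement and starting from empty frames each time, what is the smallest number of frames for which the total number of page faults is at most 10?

f=1: 18 faults
f=2: 15 faults
f=3: 11 faults
f=4: 11 faults
f=5: 8 faults
f=6: 6 faults
Smallest f with faults ≤ 10 is 5.

5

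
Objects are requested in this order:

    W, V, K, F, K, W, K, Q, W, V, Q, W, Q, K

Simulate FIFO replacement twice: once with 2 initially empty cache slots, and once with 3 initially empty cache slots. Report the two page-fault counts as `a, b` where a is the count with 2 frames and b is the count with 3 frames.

2 frames: F F F F . F F F F F F F . F → 12 faults.
3 frames: F F F F . F . F . F . . . F → 8 faults.
8 < 12: adding a frame reduced faults, as is typical.

12, 8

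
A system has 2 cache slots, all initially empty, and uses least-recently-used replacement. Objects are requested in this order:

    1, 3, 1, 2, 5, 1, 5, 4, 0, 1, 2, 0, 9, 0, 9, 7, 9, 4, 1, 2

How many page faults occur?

1: fault, frames (1)
3: fault, frames (1 3)
1: hit
2: fault, evict 3, frames (1 2)
5: fault, evict 1, frames (2 5)
1: fault, evict 2, frames (5 1)
5: hit
4: fault, evict 1, frames (5 4)
0: fault, evict 5, frames (4 0)
1: fault, evict 4, frames (0 1)
2: fault, evict 0, frames (1 2)
0: fault, evict 1, frames (2 0)
9: fault, evict 2, frames (0 9)
0: hit
9: hit
7: fault, evict 0, frames (9 7)
9: hit
4: fault, evict 7, frames (9 4)
1: fault, evict 9, frames (4 1)
2: fault, evict 4, frames (1 2)
Page faults: 15.

15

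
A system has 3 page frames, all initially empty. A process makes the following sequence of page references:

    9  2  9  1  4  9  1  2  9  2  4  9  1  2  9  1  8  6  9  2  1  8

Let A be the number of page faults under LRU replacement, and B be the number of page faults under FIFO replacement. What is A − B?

Under LRU: F F . F F . . F . . F . F F . . F F F F F F → 14 faults.
Under FIFO: F F . F F F . F . . . . F . . . F F F F F F → 13 faults.
A − B = 14 − 13 = 1.

1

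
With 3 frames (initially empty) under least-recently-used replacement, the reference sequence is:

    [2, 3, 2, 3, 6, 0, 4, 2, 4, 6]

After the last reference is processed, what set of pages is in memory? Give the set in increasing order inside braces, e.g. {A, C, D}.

{2, 4, 6}

2: miss, frames [2]
3: miss, frames [2, 3]
2: hit
3: hit
6: miss, frames [2, 3, 6]
0: miss, evict 2, frames [3, 6, 0]
4: miss, evict 3, frames [6, 0, 4]
2: miss, evict 6, frames [0, 4, 2]
4: hit
6: miss, evict 0, frames [2, 4, 6]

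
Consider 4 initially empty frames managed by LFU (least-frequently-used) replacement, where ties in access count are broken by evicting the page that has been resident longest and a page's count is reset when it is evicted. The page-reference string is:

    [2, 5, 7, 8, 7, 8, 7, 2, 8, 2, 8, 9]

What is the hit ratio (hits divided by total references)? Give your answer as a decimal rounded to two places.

0.58

2 -> fault, frames [2]
5 -> fault, frames [2, 5]
7 -> fault, frames [2, 5, 7]
8 -> fault, frames [2, 5, 7, 8]
7 -> hit
8 -> hit
7 -> hit
2 -> hit
8 -> hit
2 -> hit
8 -> hit
9 -> fault, evict 5, frames [2, 7, 8, 9]
Hits: 7 of 12 references → 7/12 = 0.5833.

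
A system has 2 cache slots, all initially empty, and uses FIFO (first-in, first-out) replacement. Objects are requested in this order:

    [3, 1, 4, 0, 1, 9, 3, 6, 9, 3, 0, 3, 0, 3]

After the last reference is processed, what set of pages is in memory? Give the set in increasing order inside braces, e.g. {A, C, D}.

3: fault, frames {3}
1: fault, frames {3,1}
4: fault, evict 3, frames {1,4}
0: fault, evict 1, frames {4,0}
1: fault, evict 4, frames {0,1}
9: fault, evict 0, frames {1,9}
3: fault, evict 1, frames {9,3}
6: fault, evict 9, frames {3,6}
9: fault, evict 3, frames {6,9}
3: fault, evict 6, frames {9,3}
0: fault, evict 9, frames {3,0}
3: hit
0: hit
3: hit

{0, 3}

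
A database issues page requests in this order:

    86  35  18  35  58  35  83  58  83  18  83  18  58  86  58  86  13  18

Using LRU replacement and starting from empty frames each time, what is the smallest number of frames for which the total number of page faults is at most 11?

f=1: 18 faults
f=2: 11 faults
f=3: 9 faults
f=4: 7 faults
f=5: 6 faults
f=6: 6 faults
Smallest f with faults ≤ 11 is 2.

2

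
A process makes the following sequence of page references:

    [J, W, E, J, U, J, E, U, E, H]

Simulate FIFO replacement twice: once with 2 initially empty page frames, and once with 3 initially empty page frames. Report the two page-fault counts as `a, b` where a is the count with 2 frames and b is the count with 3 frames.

2 frames: F F F F F . F . . F → 7 faults.
3 frames: F F F . F F . . . F → 6 faults.
6 < 7: adding a frame reduced faults, as is typical.

7, 6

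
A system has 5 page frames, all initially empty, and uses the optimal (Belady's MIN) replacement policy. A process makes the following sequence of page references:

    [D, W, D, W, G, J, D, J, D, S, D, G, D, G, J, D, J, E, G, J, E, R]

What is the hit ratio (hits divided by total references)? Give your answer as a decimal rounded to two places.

0.68

D → fault, frames {D}
W → fault, frames {D,W}
D → hit
W → hit
G → fault, frames {D,W,G}
J → fault, frames {D,W,G,J}
D → hit
J → hit
D → hit
S → fault, frames {D,W,G,J,S}
D → hit
G → hit
D → hit
G → hit
J → hit
D → hit
J → hit
E → fault, evict S, frames {D,W,G,J,E}
G → hit
J → hit
E → hit
R → fault, evict E, frames {D,W,G,J,R}
Hits: 15 of 22 references → 15/22 = 0.6818.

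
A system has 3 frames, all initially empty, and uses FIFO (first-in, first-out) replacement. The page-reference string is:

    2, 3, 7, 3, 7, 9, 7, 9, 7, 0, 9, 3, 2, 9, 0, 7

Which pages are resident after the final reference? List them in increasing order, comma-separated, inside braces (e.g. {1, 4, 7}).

2 -> miss, frames (2)
3 -> miss, frames (2 3)
7 -> miss, frames (2 3 7)
3 -> hit
7 -> hit
9 -> miss, evict 2, frames (3 7 9)
7 -> hit
9 -> hit
7 -> hit
0 -> miss, evict 3, frames (7 9 0)
9 -> hit
3 -> miss, evict 7, frames (9 0 3)
2 -> miss, evict 9, frames (0 3 2)
9 -> miss, evict 0, frames (3 2 9)
0 -> miss, evict 3, frames (2 9 0)
7 -> miss, evict 2, frames (9 0 7)

{0, 7, 9}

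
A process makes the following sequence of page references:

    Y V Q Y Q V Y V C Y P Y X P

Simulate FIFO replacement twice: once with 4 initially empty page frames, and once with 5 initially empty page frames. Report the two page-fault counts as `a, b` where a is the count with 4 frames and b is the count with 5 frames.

7, 6

4 frames: F F F . . . . . F . F F F . → 7 faults.
5 frames: F F F . . . . . F . F . F . → 6 faults.
6 < 7: adding a frame reduced faults, as is typical.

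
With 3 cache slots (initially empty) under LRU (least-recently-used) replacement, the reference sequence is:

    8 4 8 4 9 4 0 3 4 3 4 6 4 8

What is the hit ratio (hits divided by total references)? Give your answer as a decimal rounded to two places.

8: miss, frames {8}
4: miss, frames {8,4}
8: hit
4: hit
9: miss, frames {8,4,9}
4: hit
0: miss, evict 8, frames {9,4,0}
3: miss, evict 9, frames {4,0,3}
4: hit
3: hit
4: hit
6: miss, evict 0, frames {3,4,6}
4: hit
8: miss, evict 3, frames {6,4,8}
Hits: 7 of 14 references → 7/14 = 0.5000.

0.50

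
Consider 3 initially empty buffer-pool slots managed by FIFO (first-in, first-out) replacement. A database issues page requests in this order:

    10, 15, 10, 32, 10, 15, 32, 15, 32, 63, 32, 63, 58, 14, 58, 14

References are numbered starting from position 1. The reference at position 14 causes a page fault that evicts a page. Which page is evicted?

pos 1: 10 → fault, frames [10]
pos 2: 15 → fault, frames [10, 15]
pos 3: 10 → hit
pos 4: 32 → fault, frames [10, 15, 32]
pos 5: 10 → hit
pos 6: 15 → hit
pos 7: 32 → hit
pos 8: 15 → hit
pos 9: 32 → hit
pos 10: 63 → fault, evict 10, frames [15, 32, 63]
pos 11: 32 → hit
pos 12: 63 → hit
pos 13: 58 → fault, evict 15, frames [32, 63, 58]
pos 14: 14 → fault, evict 32, frames [63, 58, 14]
At position 14, page 32 is evicted.

32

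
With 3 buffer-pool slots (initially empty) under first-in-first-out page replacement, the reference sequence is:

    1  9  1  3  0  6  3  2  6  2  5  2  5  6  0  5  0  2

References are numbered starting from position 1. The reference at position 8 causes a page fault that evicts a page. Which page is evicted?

3

pos 1: 1 → fault, frames [1]
pos 2: 9 → fault, frames [1, 9]
pos 3: 1 → hit
pos 4: 3 → fault, frames [1, 9, 3]
pos 5: 0 → fault, evict 1, frames [9, 3, 0]
pos 6: 6 → fault, evict 9, frames [3, 0, 6]
pos 7: 3 → hit
pos 8: 2 → fault, evict 3, frames [0, 6, 2]
At position 8, page 3 is evicted.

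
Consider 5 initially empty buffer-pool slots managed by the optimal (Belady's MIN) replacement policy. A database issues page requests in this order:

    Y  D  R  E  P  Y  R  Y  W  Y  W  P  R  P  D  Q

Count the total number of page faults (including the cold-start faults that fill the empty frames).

Y → fault, frames {Y}
D → fault, frames {Y,D}
R → fault, frames {Y,D,R}
E → fault, frames {Y,D,R,E}
P → fault, frames {Y,D,R,E,P}
Y → hit
R → hit
Y → hit
W → fault, evict E, frames {Y,D,R,P,W}
Y → hit
W → hit
P → hit
R → hit
P → hit
D → hit
Q → fault, evict W, frames {Y,D,R,P,Q}
Page faults: 7.

7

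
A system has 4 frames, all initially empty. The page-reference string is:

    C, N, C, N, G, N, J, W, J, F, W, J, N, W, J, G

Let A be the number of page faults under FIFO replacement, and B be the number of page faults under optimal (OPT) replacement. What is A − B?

1

Under FIFO: F F . . F . F F . F . . F . . F → 8 faults.
Under OPT: F F . . F . F F . F . . . . . F → 7 faults.
A − B = 8 − 7 = 1.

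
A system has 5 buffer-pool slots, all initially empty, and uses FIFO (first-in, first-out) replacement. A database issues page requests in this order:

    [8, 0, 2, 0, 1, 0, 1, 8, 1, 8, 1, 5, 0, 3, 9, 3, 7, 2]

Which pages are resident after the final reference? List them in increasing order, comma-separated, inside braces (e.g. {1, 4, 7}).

{2, 3, 5, 7, 9}

8: fault, frames {8}
0: fault, frames {8,0}
2: fault, frames {8,0,2}
0: hit
1: fault, frames {8,0,2,1}
0: hit
1: hit
8: hit
1: hit
8: hit
1: hit
5: fault, frames {8,0,2,1,5}
0: hit
3: fault, evict 8, frames {0,2,1,5,3}
9: fault, evict 0, frames {2,1,5,3,9}
3: hit
7: fault, evict 2, frames {1,5,3,9,7}
2: fault, evict 1, frames {5,3,9,7,2}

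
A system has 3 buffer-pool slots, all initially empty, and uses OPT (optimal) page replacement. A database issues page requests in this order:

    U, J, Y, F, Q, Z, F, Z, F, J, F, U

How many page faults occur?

7

U -> fault, frames (U)
J -> fault, frames (U J)
Y -> fault, frames (U J Y)
F -> fault, evict Y, frames (U J F)
Q -> fault, evict U, frames (J F Q)
Z -> fault, evict Q, frames (J F Z)
F -> hit
Z -> hit
F -> hit
J -> hit
F -> hit
U -> fault, evict Z, frames (J F U)
Page faults: 7.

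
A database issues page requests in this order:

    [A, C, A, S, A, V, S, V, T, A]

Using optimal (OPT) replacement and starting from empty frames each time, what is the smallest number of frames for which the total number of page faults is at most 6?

f=1: 10 faults
f=2: 6 faults
f=3: 5 faults
f=4: 5 faults
f=5: 5 faults
Smallest f with faults ≤ 6 is 2.

2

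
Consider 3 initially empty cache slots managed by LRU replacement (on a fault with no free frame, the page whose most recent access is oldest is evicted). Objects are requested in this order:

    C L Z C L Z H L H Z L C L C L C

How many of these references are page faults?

5

C → fault, frames {C}
L → fault, frames {C,L}
Z → fault, frames {C,L,Z}
C → hit
L → hit
Z → hit
H → fault, evict C, frames {L,Z,H}
L → hit
H → hit
Z → hit
L → hit
C → fault, evict H, frames {Z,L,C}
L → hit
C → hit
L → hit
C → hit
Page faults: 5.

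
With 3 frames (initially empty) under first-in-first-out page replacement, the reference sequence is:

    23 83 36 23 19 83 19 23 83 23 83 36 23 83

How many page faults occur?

7

23: fault, frames {23}
83: fault, frames {23,83}
36: fault, frames {23,83,36}
23: hit
19: fault, evict 23, frames {83,36,19}
83: hit
19: hit
23: fault, evict 83, frames {36,19,23}
83: fault, evict 36, frames {19,23,83}
23: hit
83: hit
36: fault, evict 19, frames {23,83,36}
23: hit
83: hit
Page faults: 7.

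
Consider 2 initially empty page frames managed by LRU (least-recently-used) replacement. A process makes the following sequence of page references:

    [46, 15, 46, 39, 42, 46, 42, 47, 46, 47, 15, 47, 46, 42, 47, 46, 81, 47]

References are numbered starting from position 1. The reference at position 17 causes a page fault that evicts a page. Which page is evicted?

47

pos 1: 46 -> fault, frames (46)
pos 2: 15 -> fault, frames (46 15)
pos 3: 46 -> hit
pos 4: 39 -> fault, evict 15, frames (46 39)
pos 5: 42 -> fault, evict 46, frames (39 42)
pos 6: 46 -> fault, evict 39, frames (42 46)
pos 7: 42 -> hit
pos 8: 47 -> fault, evict 46, frames (42 47)
pos 9: 46 -> fault, evict 42, frames (47 46)
pos 10: 47 -> hit
pos 11: 15 -> fault, evict 46, frames (47 15)
pos 12: 47 -> hit
pos 13: 46 -> fault, evict 15, frames (47 46)
pos 14: 42 -> fault, evict 47, frames (46 42)
pos 15: 47 -> fault, evict 46, frames (42 47)
pos 16: 46 -> fault, evict 42, frames (47 46)
pos 17: 81 -> fault, evict 47, frames (46 81)
At position 17, page 47 is evicted.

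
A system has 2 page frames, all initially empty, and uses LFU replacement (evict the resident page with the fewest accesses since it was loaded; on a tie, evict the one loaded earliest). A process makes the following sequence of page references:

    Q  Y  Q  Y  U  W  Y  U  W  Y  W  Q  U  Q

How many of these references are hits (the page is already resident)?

5

Q → fault, frames (Q)
Y → fault, frames (Q Y)
Q → hit
Y → hit
U → fault, evict Q, frames (Y U)
W → fault, evict U, frames (Y W)
Y → hit
U → fault, evict W, frames (Y U)
W → fault, evict U, frames (Y W)
Y → hit
W → hit
Q → fault, evict W, frames (Y Q)
U → fault, evict Q, frames (Y U)
Q → fault, evict U, frames (Y Q)
Hits: 5.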